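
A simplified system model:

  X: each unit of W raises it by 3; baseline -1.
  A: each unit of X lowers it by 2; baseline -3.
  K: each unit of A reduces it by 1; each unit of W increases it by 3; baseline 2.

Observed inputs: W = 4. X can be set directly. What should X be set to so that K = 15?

Intervening on X fixes its value directly, overriding its dependence on W.
Substituting into the K equation gives K = 2*X + 17.
Solve 2*X + 17 = 15: X = (15 - 17) / 2 = -1.

X = -1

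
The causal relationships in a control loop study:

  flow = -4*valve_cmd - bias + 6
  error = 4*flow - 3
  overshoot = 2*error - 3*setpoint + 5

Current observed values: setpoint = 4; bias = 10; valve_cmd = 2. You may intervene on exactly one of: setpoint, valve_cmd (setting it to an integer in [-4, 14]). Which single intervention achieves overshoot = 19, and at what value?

set valve_cmd = -2

Intervening on setpoint: overshoot = -3*setpoint - 97. Reaching 19 requires setpoint = -116/3, not an integer.
Intervening on valve_cmd: with other inputs at their observed values, overshoot = -32*valve_cmd - 45. Solving for 19 gives valve_cmd = -2, within [-4, 14].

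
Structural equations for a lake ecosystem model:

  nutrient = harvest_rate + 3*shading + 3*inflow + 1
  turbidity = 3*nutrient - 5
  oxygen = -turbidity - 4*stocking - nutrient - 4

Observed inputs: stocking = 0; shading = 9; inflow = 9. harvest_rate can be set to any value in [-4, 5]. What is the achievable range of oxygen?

-239 to -203

Substituting into the nutrient equation gives nutrient = harvest_rate + 55.
This gives turbidity = 3*harvest_rate + 160.
Substituting into the oxygen equation gives oxygen = -4*harvest_rate - 219.
Linear in harvest_rate, so extremes are at the endpoints: harvest_rate = -4 gives oxygen = -203; harvest_rate = 5 gives oxygen = -239.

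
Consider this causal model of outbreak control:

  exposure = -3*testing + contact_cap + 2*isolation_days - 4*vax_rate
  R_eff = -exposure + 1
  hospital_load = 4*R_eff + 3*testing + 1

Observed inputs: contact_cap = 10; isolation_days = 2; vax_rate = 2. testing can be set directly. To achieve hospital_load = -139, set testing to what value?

testing = -8

Substituting into the exposure equation gives exposure = -3*testing + 6.
Substituting into the R_eff equation gives R_eff = 3*testing - 5.
Substituting into the hospital_load equation gives hospital_load = 15*testing - 19.
Solve 15*testing - 19 = -139: testing = (-139 + 19) / 15 = -8.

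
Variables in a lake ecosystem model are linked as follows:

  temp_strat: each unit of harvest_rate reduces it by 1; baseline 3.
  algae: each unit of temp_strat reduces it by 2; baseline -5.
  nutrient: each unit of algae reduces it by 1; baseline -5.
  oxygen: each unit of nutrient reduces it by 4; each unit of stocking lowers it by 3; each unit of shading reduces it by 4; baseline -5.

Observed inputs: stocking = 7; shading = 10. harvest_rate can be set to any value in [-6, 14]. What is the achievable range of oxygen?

-138 to 22

Substituting into the algae equation gives algae = 2*harvest_rate - 11.
Substituting into the nutrient equation gives nutrient = -2*harvest_rate + 6.
So oxygen = 8*harvest_rate - 90.
Linear in harvest_rate, so extremes are at the endpoints: harvest_rate = -6 gives oxygen = -138; harvest_rate = 14 gives oxygen = 22.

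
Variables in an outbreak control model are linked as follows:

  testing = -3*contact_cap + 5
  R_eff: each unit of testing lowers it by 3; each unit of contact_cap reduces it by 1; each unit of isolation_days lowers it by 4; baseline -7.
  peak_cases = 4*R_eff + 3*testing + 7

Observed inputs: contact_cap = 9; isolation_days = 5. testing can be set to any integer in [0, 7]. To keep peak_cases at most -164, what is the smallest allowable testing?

Intervening on testing fixes its value directly, overriding its dependence on contact_cap.
Substituting into the R_eff equation gives R_eff = -3*testing - 36.
Substituting into the peak_cases equation gives peak_cases = -9*testing - 137.
Require -9*testing - 137 ≤ -164, so testing ≥ 3.
The smallest integer in [0, 7] satisfying this is 3.

testing = 3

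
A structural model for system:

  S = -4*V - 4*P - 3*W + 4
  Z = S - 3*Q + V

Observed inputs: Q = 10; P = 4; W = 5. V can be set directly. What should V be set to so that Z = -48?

V = -3

Substituting into the S equation gives S = -4*V - 27.
Substituting into the Z equation gives Z = -3*V - 57.
Solve -3*V - 57 = -48: V = (-48 + 57) / -3 = -3.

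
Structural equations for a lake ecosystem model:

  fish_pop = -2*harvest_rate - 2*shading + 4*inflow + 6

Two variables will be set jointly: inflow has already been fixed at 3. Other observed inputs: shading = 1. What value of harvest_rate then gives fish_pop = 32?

harvest_rate = -8

With inflow held at 3:
Substituting into the fish_pop equation gives fish_pop = -2*harvest_rate + 16.
Solve -2*harvest_rate + 16 = 32: harvest_rate = (32 - 16) / -2 = -8.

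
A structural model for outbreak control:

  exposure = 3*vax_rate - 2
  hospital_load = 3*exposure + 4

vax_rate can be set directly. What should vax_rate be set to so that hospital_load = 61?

vax_rate = 7

Substituting into the hospital_load equation gives hospital_load = 9*vax_rate - 2.
Solve 9*vax_rate - 2 = 61: vax_rate = (61 + 2) / 9 = 7.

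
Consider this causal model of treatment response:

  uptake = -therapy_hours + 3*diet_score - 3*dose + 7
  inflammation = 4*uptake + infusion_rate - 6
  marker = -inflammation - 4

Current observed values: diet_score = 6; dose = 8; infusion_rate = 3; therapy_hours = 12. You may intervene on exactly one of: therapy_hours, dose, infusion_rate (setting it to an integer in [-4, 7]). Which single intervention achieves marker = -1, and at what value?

Intervening on therapy_hours: with other inputs at their observed values, marker = 4*therapy_hours - 5. Solving for -1 gives therapy_hours = 1, within [-4, 7].
Intervening on dose: marker = 12*dose - 53. Reaching -1 requires dose = 13/3, not an integer.
Intervening on infusion_rate: marker = -infusion_rate + 46. Reaching -1 requires infusion_rate = 47, outside [-4, 7].

set therapy_hours = 1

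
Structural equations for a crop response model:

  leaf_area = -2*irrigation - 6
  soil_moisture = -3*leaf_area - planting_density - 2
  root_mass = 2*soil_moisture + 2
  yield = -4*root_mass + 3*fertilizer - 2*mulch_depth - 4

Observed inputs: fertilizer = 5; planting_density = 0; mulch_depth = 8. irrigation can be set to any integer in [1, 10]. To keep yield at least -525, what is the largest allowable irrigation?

irrigation = 8

Substituting into the soil_moisture equation gives soil_moisture = 6*irrigation + 16.
root_mass becomes 12*irrigation + 34.
Substituting into the yield equation gives yield = -48*irrigation - 141.
Require -48*irrigation - 141 ≥ -525, so irrigation ≤ 8.
The largest integer in [1, 10] satisfying this is 8.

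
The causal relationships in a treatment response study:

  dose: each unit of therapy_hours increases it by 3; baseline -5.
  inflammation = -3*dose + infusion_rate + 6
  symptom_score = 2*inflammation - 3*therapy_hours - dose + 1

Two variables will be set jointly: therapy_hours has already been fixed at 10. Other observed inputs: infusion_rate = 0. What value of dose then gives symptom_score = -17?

With therapy_hours held at 10:
Intervening on dose fixes its value directly, overriding its dependence on therapy_hours.
Substituting into the inflammation equation gives inflammation = -3*dose + 6.
Substituting into the symptom_score equation gives symptom_score = -7*dose - 17.
Solve -7*dose - 17 = -17: dose = (-17 + 17) / -7 = 0.

dose = 0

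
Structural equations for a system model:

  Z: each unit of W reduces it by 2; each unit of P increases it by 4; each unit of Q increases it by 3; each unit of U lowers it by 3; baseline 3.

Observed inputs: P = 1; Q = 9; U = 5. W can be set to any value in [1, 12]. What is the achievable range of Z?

-5 to 17

Substituting into the Z equation gives Z = -2*W + 19.
Linear in W, so extremes are at the endpoints: W = 1 gives Z = 17; W = 12 gives Z = -5.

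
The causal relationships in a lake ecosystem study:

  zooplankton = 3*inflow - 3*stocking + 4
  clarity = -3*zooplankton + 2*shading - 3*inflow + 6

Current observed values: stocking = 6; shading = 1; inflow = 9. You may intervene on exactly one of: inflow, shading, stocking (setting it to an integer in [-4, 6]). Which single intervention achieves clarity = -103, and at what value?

Intervening on inflow: clarity = -12*inflow + 50. Reaching -103 requires inflow = 51/4, not an integer.
Intervening on shading: clarity = 2*shading - 60. Reaching -103 requires shading = -43/2, not an integer.
Intervening on stocking: with other inputs at their observed values, clarity = 9*stocking - 112. Solving for -103 gives stocking = 1, within [-4, 6].

set stocking = 1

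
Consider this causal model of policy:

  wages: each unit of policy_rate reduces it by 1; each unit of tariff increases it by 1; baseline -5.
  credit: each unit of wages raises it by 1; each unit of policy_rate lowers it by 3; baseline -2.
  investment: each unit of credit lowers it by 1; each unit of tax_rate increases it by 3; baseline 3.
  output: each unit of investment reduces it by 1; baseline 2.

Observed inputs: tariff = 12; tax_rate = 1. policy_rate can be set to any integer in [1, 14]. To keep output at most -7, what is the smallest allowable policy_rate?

policy_rate = 2

Substituting into the wages equation gives wages = -policy_rate + 7.
credit becomes -4*policy_rate + 5.
So investment = 4*policy_rate + 1.
So output = -4*policy_rate + 1.
Require -4*policy_rate + 1 ≤ -7, so policy_rate ≥ 2.
The smallest integer in [1, 14] satisfying this is 2.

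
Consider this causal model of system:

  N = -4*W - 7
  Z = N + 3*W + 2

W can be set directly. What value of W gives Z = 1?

Substituting into the Z equation gives Z = -W - 5.
Solve -W - 5 = 1: W = (1 + 5) / -1 = -6.

W = -6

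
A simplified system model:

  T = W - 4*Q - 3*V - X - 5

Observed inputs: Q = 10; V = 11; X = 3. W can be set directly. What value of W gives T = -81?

Substituting into the T equation gives T = W - 81.
Solve W - 81 = -81: W = (-81 + 81) / 1 = 0.

W = 0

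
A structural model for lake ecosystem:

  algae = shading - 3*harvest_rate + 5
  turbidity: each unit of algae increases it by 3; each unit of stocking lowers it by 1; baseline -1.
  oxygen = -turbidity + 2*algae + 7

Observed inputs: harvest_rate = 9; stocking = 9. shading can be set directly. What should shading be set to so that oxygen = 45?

Substituting into the algae equation gives algae = shading - 22.
Substituting into the turbidity equation gives turbidity = 3*shading - 76.
oxygen becomes -shading + 39.
Solve -shading + 39 = 45: shading = (45 - 39) / -1 = -6.

shading = -6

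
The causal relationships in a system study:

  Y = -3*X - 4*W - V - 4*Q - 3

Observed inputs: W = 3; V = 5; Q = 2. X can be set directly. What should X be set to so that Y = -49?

Substituting into the Y equation gives Y = -3*X - 28.
Solve -3*X - 28 = -49: X = (-49 + 28) / -3 = 7.

X = 7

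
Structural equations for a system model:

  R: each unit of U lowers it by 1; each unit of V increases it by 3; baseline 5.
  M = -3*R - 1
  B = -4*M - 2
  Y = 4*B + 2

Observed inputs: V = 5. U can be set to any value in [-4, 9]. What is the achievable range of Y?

Substituting into the R equation gives R = -U + 20.
M becomes 3*U - 61.
So B = -12*U + 242.
Y becomes -48*U + 970.
Linear in U, so extremes are at the endpoints: U = -4 gives Y = 1162; U = 9 gives Y = 538.

538 to 1162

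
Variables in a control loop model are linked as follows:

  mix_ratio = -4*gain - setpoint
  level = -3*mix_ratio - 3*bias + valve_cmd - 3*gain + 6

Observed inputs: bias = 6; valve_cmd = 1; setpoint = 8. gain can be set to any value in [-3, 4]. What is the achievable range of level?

-14 to 49

Substituting into the mix_ratio equation gives mix_ratio = -4*gain - 8.
Substituting into the level equation gives level = 9*gain + 13.
Linear in gain, so extremes are at the endpoints: gain = -3 gives level = -14; gain = 4 gives level = 49.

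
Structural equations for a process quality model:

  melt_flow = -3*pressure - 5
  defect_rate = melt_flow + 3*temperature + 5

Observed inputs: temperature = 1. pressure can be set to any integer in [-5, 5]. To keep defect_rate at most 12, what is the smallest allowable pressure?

pressure = -3

Substituting into the defect_rate equation gives defect_rate = -3*pressure + 3.
Require -3*pressure + 3 ≤ 12, so pressure ≥ -3.
The smallest integer in [-5, 5] satisfying this is -3.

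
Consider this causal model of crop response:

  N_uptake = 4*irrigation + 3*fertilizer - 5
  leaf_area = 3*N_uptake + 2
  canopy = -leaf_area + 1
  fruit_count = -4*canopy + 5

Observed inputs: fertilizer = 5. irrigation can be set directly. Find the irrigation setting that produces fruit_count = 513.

irrigation = 8

Substituting into the N_uptake equation gives N_uptake = 4*irrigation + 10.
So leaf_area = 12*irrigation + 32.
This gives canopy = -12*irrigation - 31.
Substituting into the fruit_count equation gives fruit_count = 48*irrigation + 129.
Solve 48*irrigation + 129 = 513: irrigation = (513 - 129) / 48 = 8.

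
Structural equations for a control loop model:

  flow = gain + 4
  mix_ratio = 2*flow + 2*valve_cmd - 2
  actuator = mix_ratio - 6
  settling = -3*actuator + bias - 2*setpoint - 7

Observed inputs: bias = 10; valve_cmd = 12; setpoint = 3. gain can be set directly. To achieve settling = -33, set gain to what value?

gain = -7

Substituting into the mix_ratio equation gives mix_ratio = 2*gain + 30.
Substituting into the actuator equation gives actuator = 2*gain + 24.
Substituting into the settling equation gives settling = -6*gain - 75.
Solve -6*gain - 75 = -33: gain = (-33 + 75) / -6 = -7.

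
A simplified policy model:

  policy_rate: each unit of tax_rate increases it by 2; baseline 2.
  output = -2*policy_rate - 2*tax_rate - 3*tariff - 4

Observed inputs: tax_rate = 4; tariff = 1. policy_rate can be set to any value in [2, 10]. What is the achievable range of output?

-35 to -19

Intervening on policy_rate fixes its value directly, overriding its dependence on tax_rate.
Substituting into the output equation gives output = -2*policy_rate - 15.
Linear in policy_rate, so extremes are at the endpoints: policy_rate = 2 gives output = -19; policy_rate = 10 gives output = -35.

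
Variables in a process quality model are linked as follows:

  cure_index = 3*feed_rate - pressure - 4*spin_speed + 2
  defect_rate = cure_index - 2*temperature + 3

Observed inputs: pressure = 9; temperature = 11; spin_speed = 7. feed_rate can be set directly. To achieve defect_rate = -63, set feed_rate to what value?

feed_rate = -3

Substituting into the cure_index equation gives cure_index = 3*feed_rate - 35.
Substituting into the defect_rate equation gives defect_rate = 3*feed_rate - 54.
Solve 3*feed_rate - 54 = -63: feed_rate = (-63 + 54) / 3 = -3.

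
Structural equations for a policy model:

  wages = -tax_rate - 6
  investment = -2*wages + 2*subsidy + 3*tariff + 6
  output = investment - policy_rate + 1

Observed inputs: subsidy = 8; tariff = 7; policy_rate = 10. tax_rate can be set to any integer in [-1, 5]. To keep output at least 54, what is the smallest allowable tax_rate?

Substituting into the investment equation gives investment = 2*tax_rate + 55.
This gives output = 2*tax_rate + 46.
Require 2*tax_rate + 46 ≥ 54, so tax_rate ≥ 4.
The smallest integer in [-1, 5] satisfying this is 4.

tax_rate = 4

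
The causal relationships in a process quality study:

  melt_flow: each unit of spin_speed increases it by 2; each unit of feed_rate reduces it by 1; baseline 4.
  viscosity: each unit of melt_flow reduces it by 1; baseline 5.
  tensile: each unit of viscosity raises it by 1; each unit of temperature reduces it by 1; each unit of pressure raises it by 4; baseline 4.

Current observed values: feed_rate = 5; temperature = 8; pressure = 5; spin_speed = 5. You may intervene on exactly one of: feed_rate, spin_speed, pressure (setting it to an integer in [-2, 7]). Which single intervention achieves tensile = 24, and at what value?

Intervening on feed_rate: tensile = feed_rate + 7. Reaching 24 requires feed_rate = 17, outside [-2, 7].
Intervening on spin_speed: with other inputs at their observed values, tensile = -2*spin_speed + 22. Solving for 24 gives spin_speed = -1, within [-2, 7].
Intervening on pressure: tensile = 4*pressure - 8. Reaching 24 requires pressure = 8, outside [-2, 7].

set spin_speed = -1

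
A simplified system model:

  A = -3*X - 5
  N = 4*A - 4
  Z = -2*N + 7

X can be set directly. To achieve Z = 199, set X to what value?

Substituting into the N equation gives N = -12*X - 24.
So Z = 24*X + 55.
Solve 24*X + 55 = 199: X = (199 - 55) / 24 = 6.

X = 6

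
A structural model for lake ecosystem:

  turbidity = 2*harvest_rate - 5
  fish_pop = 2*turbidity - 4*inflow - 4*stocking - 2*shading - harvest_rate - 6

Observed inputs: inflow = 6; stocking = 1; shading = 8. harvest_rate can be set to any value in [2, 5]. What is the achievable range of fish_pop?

-54 to -45

Substituting into the fish_pop equation gives fish_pop = 3*harvest_rate - 60.
Linear in harvest_rate, so extremes are at the endpoints: harvest_rate = 2 gives fish_pop = -54; harvest_rate = 5 gives fish_pop = -45.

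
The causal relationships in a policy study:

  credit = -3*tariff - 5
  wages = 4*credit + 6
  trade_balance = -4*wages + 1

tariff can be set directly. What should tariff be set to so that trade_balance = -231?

Substituting into the wages equation gives wages = -12*tariff - 14.
trade_balance becomes 48*tariff + 57.
Solve 48*tariff + 57 = -231: tariff = (-231 - 57) / 48 = -6.

tariff = -6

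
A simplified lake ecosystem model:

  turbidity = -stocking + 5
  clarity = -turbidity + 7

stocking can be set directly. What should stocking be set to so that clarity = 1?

Substituting into the clarity equation gives clarity = stocking + 2.
Solve stocking + 2 = 1: stocking = (1 - 2) / 1 = -1.

stocking = -1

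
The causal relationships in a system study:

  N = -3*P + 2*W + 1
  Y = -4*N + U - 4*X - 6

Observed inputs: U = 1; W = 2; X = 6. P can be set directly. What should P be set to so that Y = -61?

Substituting into the N equation gives N = -3*P + 5.
This gives Y = 12*P - 49.
Solve 12*P - 49 = -61: P = (-61 + 49) / 12 = -1.

P = -1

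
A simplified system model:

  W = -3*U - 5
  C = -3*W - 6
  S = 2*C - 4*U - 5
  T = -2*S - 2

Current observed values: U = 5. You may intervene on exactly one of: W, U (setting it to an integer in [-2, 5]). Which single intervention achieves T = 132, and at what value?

set W = 5

Intervening on W: with other inputs at their observed values, T = 12*W + 72. Solving for 132 gives W = 5, within [-2, 5].
Intervening on U: T = -28*U - 28. Reaching 132 requires U = -40/7, not an integer.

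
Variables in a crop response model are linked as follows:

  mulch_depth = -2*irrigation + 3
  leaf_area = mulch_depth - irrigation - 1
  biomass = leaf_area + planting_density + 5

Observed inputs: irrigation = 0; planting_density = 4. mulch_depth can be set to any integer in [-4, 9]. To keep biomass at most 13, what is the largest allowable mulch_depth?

mulch_depth = 5

Intervening on mulch_depth fixes its value directly, overriding its dependence on irrigation.
Substituting into the leaf_area equation gives leaf_area = mulch_depth - 1.
Substituting into the biomass equation gives biomass = mulch_depth + 8.
Require mulch_depth + 8 ≤ 13, so mulch_depth ≤ 5.
The largest integer in [-4, 9] satisfying this is 5.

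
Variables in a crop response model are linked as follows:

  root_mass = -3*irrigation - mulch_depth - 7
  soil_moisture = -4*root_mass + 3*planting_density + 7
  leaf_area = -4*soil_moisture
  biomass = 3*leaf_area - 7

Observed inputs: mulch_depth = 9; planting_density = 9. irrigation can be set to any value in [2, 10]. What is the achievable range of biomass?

-2623 to -1471

Substituting into the root_mass equation gives root_mass = -3*irrigation - 16.
Substituting into the soil_moisture equation gives soil_moisture = 12*irrigation + 98.
This gives leaf_area = -48*irrigation - 392.
Substituting into the biomass equation gives biomass = -144*irrigation - 1183.
Linear in irrigation, so extremes are at the endpoints: irrigation = 2 gives biomass = -1471; irrigation = 10 gives biomass = -2623.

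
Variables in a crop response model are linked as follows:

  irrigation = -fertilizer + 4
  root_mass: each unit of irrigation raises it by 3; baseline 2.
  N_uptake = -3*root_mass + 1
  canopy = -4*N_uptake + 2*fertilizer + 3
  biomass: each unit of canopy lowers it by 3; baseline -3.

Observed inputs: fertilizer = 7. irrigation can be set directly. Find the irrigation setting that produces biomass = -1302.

irrigation = 11

Intervening on irrigation fixes its value directly, overriding its dependence on fertilizer.
Substituting into the N_uptake equation gives N_uptake = -9*irrigation - 5.
canopy becomes 36*irrigation + 37.
Substituting into the biomass equation gives biomass = -108*irrigation - 114.
Solve -108*irrigation - 114 = -1302: irrigation = (-1302 + 114) / -108 = 11.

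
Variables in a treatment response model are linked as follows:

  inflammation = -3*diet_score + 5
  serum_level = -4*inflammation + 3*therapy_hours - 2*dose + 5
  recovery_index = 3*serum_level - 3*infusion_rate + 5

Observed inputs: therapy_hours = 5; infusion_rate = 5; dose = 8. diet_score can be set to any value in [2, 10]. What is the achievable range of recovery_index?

14 to 302

Substituting into the serum_level equation gives serum_level = 12*diet_score - 16.
So recovery_index = 36*diet_score - 58.
Linear in diet_score, so extremes are at the endpoints: diet_score = 2 gives recovery_index = 14; diet_score = 10 gives recovery_index = 302.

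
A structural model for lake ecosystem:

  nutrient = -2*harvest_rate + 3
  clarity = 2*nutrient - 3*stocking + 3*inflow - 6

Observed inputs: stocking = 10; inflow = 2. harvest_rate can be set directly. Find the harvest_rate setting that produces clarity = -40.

harvest_rate = 4

Substituting into the clarity equation gives clarity = -4*harvest_rate - 24.
Solve -4*harvest_rate - 24 = -40: harvest_rate = (-40 + 24) / -4 = 4.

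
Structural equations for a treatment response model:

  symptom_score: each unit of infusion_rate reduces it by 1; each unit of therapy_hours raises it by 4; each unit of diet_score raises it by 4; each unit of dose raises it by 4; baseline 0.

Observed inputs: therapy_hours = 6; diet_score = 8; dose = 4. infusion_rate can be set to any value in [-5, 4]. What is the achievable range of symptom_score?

Substituting into the symptom_score equation gives symptom_score = -infusion_rate + 72.
Linear in infusion_rate, so extremes are at the endpoints: infusion_rate = -5 gives symptom_score = 77; infusion_rate = 4 gives symptom_score = 68.

68 to 77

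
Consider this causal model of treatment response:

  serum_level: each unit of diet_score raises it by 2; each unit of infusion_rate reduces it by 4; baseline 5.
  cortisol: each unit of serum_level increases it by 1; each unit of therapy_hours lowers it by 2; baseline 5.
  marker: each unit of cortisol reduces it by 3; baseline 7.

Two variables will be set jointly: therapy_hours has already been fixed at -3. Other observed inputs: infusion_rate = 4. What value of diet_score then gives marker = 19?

With therapy_hours held at -3:
Substituting into the serum_level equation gives serum_level = 2*diet_score - 11.
cortisol becomes 2*diet_score.
So marker = -6*diet_score + 7.
Solve -6*diet_score + 7 = 19: diet_score = (19 - 7) / -6 = -2.

diet_score = -2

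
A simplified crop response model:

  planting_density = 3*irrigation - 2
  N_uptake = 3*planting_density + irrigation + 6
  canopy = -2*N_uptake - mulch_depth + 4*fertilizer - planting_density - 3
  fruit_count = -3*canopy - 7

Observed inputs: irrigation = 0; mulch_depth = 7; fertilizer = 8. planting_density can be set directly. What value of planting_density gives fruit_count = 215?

planting_density = 12

Intervening on planting_density fixes its value directly, overriding its dependence on irrigation.
Substituting into the N_uptake equation gives N_uptake = 3*planting_density + 6.
Substituting into the canopy equation gives canopy = -7*planting_density + 10.
Substituting into the fruit_count equation gives fruit_count = 21*planting_density - 37.
Solve 21*planting_density - 37 = 215: planting_density = (215 + 37) / 21 = 12.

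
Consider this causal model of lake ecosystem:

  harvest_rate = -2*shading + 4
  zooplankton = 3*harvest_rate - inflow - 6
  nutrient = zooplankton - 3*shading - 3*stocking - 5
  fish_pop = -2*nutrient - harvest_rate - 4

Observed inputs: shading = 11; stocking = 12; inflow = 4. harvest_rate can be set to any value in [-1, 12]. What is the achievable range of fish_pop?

80 to 171

Intervening on harvest_rate fixes its value directly, overriding its dependence on shading.
Substituting into the zooplankton equation gives zooplankton = 3*harvest_rate - 10.
So nutrient = 3*harvest_rate - 84.
Substituting into the fish_pop equation gives fish_pop = -7*harvest_rate + 164.
Linear in harvest_rate, so extremes are at the endpoints: harvest_rate = -1 gives fish_pop = 171; harvest_rate = 12 gives fish_pop = 80.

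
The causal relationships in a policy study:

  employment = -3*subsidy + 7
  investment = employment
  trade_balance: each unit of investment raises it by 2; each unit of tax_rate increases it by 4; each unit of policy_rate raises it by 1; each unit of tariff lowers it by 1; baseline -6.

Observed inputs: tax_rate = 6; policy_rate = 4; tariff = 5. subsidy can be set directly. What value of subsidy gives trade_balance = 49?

subsidy = -3

Substituting into the investment equation gives investment = -3*subsidy + 7.
Substituting into the trade_balance equation gives trade_balance = -6*subsidy + 31.
Solve -6*subsidy + 31 = 49: subsidy = (49 - 31) / -6 = -3.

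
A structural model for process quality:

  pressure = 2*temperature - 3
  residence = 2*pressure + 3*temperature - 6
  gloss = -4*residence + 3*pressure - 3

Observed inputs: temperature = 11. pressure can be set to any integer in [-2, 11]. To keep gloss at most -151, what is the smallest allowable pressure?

Intervening on pressure fixes its value directly, overriding its dependence on temperature.
Substituting into the residence equation gives residence = 2*pressure + 27.
This gives gloss = -5*pressure - 111.
Require -5*pressure - 111 ≤ -151, so pressure ≥ 8.
The smallest integer in [-2, 11] satisfying this is 8.

pressure = 8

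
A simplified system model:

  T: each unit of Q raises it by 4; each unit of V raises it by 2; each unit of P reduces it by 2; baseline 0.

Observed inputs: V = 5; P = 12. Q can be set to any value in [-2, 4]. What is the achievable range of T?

-22 to 2

Substituting into the T equation gives T = 4*Q - 14.
Linear in Q, so extremes are at the endpoints: Q = -2 gives T = -22; Q = 4 gives T = 2.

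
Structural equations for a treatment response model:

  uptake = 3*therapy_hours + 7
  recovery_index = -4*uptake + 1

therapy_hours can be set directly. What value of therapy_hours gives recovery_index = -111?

therapy_hours = 7

Substituting into the recovery_index equation gives recovery_index = -12*therapy_hours - 27.
Solve -12*therapy_hours - 27 = -111: therapy_hours = (-111 + 27) / -12 = 7.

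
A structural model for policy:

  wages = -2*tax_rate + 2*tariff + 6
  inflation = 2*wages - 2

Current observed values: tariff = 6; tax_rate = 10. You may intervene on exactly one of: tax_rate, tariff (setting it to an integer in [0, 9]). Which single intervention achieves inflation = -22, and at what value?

Intervening on tax_rate: inflation = -4*tax_rate + 34. Reaching -22 requires tax_rate = 14, outside [0, 9].
Intervening on tariff: with other inputs at their observed values, inflation = 4*tariff - 30. Solving for -22 gives tariff = 2, within [0, 9].

set tariff = 2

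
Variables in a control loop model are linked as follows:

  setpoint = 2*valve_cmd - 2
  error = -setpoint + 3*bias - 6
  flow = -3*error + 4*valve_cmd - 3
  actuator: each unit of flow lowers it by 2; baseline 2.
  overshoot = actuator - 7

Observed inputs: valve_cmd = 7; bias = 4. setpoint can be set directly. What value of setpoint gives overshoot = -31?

setpoint = 2

Intervening on setpoint fixes its value directly, overriding its dependence on valve_cmd.
Substituting into the error equation gives error = -setpoint + 6.
Substituting into the flow equation gives flow = 3*setpoint + 7.
Substituting into the actuator equation gives actuator = -6*setpoint - 12.
Substituting into the overshoot equation gives overshoot = -6*setpoint - 19.
Solve -6*setpoint - 19 = -31: setpoint = (-31 + 19) / -6 = 2.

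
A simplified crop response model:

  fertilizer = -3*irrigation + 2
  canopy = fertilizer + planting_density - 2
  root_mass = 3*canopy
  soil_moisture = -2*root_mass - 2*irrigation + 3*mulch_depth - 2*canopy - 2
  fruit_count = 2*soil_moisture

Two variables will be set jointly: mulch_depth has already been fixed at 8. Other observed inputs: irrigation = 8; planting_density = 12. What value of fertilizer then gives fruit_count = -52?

fertilizer = -6

With mulch_depth held at 8:
Intervening on fertilizer fixes its value directly, overriding its dependence on irrigation.
Substituting into the canopy equation gives canopy = fertilizer + 10.
root_mass becomes 3*fertilizer + 30.
Substituting into the soil_moisture equation gives soil_moisture = -8*fertilizer - 74.
fruit_count becomes -16*fertilizer - 148.
Solve -16*fertilizer - 148 = -52: fertilizer = (-52 + 148) / -16 = -6.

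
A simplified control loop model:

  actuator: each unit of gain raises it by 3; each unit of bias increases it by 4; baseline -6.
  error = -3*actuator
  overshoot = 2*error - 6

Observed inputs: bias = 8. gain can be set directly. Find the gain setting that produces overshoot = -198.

gain = 2

Substituting into the actuator equation gives actuator = 3*gain + 26.
error becomes -9*gain - 78.
This gives overshoot = -18*gain - 162.
Solve -18*gain - 162 = -198: gain = (-198 + 162) / -18 = 2.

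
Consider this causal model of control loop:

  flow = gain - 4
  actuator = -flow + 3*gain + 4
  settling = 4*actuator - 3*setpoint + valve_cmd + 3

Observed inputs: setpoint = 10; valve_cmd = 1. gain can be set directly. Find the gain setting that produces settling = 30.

Substituting into the actuator equation gives actuator = 2*gain + 8.
Substituting into the settling equation gives settling = 8*gain + 6.
Solve 8*gain + 6 = 30: gain = (30 - 6) / 8 = 3.

gain = 3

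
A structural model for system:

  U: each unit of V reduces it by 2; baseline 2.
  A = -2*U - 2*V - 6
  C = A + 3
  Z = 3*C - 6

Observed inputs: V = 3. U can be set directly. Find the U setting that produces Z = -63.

Intervening on U fixes its value directly, overriding its dependence on V.
Substituting into the A equation gives A = -2*U - 12.
C becomes -2*U - 9.
Substituting into the Z equation gives Z = -6*U - 33.
Solve -6*U - 33 = -63: U = (-63 + 33) / -6 = 5.

U = 5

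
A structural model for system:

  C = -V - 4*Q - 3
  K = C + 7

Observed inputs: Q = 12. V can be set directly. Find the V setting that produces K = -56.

V = 12

Substituting into the C equation gives C = -V - 51.
K becomes -V - 44.
Solve -V - 44 = -56: V = (-56 + 44) / -1 = 12.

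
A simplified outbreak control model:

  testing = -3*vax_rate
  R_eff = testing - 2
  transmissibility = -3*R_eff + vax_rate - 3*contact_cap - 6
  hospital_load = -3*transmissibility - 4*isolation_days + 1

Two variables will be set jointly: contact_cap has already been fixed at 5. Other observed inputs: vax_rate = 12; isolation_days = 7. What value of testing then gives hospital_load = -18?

With contact_cap held at 5:
Intervening on testing fixes its value directly, overriding its dependence on vax_rate.
Substituting into the transmissibility equation gives transmissibility = -3*testing - 3.
Substituting into the hospital_load equation gives hospital_load = 9*testing - 18.
Solve 9*testing - 18 = -18: testing = (-18 + 18) / 9 = 0.

testing = 0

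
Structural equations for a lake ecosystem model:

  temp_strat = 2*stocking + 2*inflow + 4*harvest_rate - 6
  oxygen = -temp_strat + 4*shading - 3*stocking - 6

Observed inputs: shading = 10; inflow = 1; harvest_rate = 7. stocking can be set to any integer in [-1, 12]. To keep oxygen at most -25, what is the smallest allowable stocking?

stocking = 7

Substituting into the temp_strat equation gives temp_strat = 2*stocking + 24.
Substituting into the oxygen equation gives oxygen = -5*stocking + 10.
Require -5*stocking + 10 ≤ -25, so stocking ≥ 7.
The smallest integer in [-1, 12] satisfying this is 7.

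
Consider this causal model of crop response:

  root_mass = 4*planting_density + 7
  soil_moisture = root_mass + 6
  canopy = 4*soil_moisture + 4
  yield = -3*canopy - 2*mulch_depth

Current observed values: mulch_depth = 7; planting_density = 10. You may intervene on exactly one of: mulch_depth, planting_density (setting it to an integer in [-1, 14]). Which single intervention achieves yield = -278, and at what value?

Intervening on mulch_depth: yield = -2*mulch_depth - 648. Reaching -278 requires mulch_depth = -185, outside [-1, 14].
Intervening on planting_density: with other inputs at their observed values, yield = -48*planting_density - 182. Solving for -278 gives planting_density = 2, within [-1, 14].

set planting_density = 2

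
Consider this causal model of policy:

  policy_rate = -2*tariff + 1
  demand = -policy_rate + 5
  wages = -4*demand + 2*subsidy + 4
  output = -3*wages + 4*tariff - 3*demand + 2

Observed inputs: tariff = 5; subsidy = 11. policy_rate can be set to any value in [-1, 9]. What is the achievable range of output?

Intervening on policy_rate fixes its value directly, overriding its dependence on tariff.
Substituting into the wages equation gives wages = 4*policy_rate + 6.
Substituting into the output equation gives output = -9*policy_rate - 11.
Linear in policy_rate, so extremes are at the endpoints: policy_rate = -1 gives output = -2; policy_rate = 9 gives output = -92.

-92 to -2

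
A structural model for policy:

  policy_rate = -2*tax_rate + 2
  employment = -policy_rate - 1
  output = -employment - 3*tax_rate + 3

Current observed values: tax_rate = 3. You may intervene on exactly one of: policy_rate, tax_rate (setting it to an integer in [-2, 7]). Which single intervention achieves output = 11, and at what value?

Intervening on policy_rate: output = policy_rate - 5. Reaching 11 requires policy_rate = 16, outside [-2, 7].
Intervening on tax_rate: with other inputs at their observed values, output = -5*tax_rate + 6. Solving for 11 gives tax_rate = -1, within [-2, 7].

set tax_rate = -1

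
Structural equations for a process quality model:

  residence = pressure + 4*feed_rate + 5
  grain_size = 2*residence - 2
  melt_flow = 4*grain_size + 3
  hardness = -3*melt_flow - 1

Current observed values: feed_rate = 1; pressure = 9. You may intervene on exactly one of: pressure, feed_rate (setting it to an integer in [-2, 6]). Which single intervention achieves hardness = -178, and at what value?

set pressure = -1

Intervening on pressure: with other inputs at their observed values, hardness = -24*pressure - 202. Solving for -178 gives pressure = -1, within [-2, 6].
Intervening on feed_rate: hardness = -96*feed_rate - 322. Reaching -178 requires feed_rate = -3/2, not an integer.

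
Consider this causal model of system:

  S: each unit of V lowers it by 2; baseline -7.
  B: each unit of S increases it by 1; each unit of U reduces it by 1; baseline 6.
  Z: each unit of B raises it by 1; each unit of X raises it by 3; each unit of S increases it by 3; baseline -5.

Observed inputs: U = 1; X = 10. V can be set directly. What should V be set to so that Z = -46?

Substituting into the B equation gives B = -2*V - 2.
Substituting into the Z equation gives Z = -8*V + 2.
Solve -8*V + 2 = -46: V = (-46 - 2) / -8 = 6.

V = 6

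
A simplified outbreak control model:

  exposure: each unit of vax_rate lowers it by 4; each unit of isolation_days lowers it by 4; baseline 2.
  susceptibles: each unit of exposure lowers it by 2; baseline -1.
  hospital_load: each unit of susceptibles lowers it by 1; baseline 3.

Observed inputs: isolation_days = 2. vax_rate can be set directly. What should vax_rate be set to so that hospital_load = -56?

vax_rate = 6

Substituting into the exposure equation gives exposure = -4*vax_rate - 6.
Substituting into the susceptibles equation gives susceptibles = 8*vax_rate + 11.
Substituting into the hospital_load equation gives hospital_load = -8*vax_rate - 8.
Solve -8*vax_rate - 8 = -56: vax_rate = (-56 + 8) / -8 = 6.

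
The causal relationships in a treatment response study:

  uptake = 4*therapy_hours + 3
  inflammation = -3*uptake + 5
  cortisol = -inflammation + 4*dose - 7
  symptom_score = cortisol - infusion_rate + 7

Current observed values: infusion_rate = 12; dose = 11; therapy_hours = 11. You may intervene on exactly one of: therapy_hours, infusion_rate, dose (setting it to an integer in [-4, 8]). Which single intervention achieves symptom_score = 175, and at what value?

Intervening on therapy_hours: symptom_score = 12*therapy_hours + 36. Reaching 175 requires therapy_hours = 139/12, not an integer.
Intervening on infusion_rate: with other inputs at their observed values, symptom_score = -infusion_rate + 180. Solving for 175 gives infusion_rate = 5, within [-4, 8].
Intervening on dose: symptom_score = 4*dose + 124. Reaching 175 requires dose = 51/4, not an integer.

set infusion_rate = 5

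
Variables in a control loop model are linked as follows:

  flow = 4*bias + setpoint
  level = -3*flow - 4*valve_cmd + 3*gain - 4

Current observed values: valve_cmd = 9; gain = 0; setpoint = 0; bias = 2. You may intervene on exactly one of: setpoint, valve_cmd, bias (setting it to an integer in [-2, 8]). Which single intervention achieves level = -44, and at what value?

set valve_cmd = 4

Intervening on setpoint: level = -3*setpoint - 64. Reaching -44 requires setpoint = -20/3, not an integer.
Intervening on valve_cmd: with other inputs at their observed values, level = -4*valve_cmd - 28. Solving for -44 gives valve_cmd = 4, within [-2, 8].
Intervening on bias: level = -12*bias - 40. Reaching -44 requires bias = 1/3, not an integer.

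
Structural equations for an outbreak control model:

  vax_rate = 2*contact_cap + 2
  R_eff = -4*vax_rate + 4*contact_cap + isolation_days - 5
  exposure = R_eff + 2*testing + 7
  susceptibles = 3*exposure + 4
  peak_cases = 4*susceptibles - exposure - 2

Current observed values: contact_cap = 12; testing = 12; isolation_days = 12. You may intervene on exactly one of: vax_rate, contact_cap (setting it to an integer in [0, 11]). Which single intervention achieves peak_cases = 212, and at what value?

Intervening on vax_rate: peak_cases = -44*vax_rate + 960. Reaching 212 requires vax_rate = 17, outside [0, 11].
Intervening on contact_cap: with other inputs at their observed values, peak_cases = -44*contact_cap + 344. Solving for 212 gives contact_cap = 3, within [0, 11].

set contact_cap = 3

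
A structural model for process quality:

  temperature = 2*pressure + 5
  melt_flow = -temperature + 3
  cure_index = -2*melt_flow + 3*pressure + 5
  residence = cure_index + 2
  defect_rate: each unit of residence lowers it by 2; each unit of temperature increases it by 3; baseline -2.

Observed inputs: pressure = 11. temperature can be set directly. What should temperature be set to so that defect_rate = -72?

temperature = 2

Intervening on temperature fixes its value directly, overriding its dependence on pressure.
Substituting into the cure_index equation gives cure_index = 2*temperature + 32.
Substituting into the residence equation gives residence = 2*temperature + 34.
So defect_rate = -temperature - 70.
Solve -temperature - 70 = -72: temperature = (-72 + 70) / -1 = 2.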